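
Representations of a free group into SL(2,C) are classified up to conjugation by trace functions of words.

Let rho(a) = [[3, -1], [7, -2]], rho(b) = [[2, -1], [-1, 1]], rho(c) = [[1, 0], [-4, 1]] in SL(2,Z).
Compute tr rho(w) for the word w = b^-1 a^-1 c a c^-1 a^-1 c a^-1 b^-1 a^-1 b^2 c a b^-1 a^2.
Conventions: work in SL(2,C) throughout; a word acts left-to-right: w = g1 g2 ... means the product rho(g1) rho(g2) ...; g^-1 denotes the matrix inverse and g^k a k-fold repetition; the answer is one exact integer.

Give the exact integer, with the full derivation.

3931

rho(b^-1) = [[1, 1], [1, 2]]
... * rho(a^-1) = [[-2, 1], [-7, 3]]  ->  [[-9, 4], [-16, 7]]
... * rho(c) = [[1, 0], [-4, 1]]  ->  [[-25, 4], [-44, 7]]
... * rho(a) = [[3, -1], [7, -2]]  ->  [[-47, 17], [-83, 30]]
... * rho(c^-1) = [[1, 0], [4, 1]]  ->  [[21, 17], [37, 30]]
... * rho(a^-1) = [[-2, 1], [-7, 3]]  ->  [[-161, 72], [-284, 127]]
... * rho(c) = [[1, 0], [-4, 1]]  ->  [[-449, 72], [-792, 127]]
... * rho(a^-1) = [[-2, 1], [-7, 3]]  ->  [[394, -233], [695, -411]]
... * rho(b^-1) = [[1, 1], [1, 2]]  ->  [[161, -72], [284, -127]]
... * rho(a^-1) = [[-2, 1], [-7, 3]]  ->  [[182, -55], [321, -97]]
... * rho(b) = [[2, -1], [-1, 1]]  ->  [[419, -237], [739, -418]]
... * rho(b) = [[2, -1], [-1, 1]]  ->  [[1075, -656], [1896, -1157]]
... * rho(c) = [[1, 0], [-4, 1]]  ->  [[3699, -656], [6524, -1157]]
... * rho(a) = [[3, -1], [7, -2]]  ->  [[6505, -2387], [11473, -4210]]
... * rho(b^-1) = [[1, 1], [1, 2]]  ->  [[4118, 1731], [7263, 3053]]
... * rho(a) = [[3, -1], [7, -2]]  ->  [[24471, -7580], [43160, -13369]]
... * rho(a) = [[3, -1], [7, -2]]  ->  [[20353, -9311], [35897, -16422]]
tr = 20353 + -16422 = 3931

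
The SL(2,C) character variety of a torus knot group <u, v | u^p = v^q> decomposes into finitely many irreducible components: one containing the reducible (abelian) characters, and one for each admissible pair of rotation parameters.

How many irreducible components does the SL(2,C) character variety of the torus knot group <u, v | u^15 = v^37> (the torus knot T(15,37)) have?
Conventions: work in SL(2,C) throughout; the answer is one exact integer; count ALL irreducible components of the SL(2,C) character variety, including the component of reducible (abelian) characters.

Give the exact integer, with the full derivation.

253

Gamma = < u, v | u^15 = v^37 > (torus knot T(15,37)); the central element u^15 = v^37 acts as +I or -I in any irreducible SL(2,C) representation.
This locks tr(u) to 2*cos(pi*alpha/15), alpha in 1..14, and tr(v) to 2*cos(pi*beta/37), beta in 1..36, on each component of irreducible characters.
u^15 = (-1)^alpha I and v^37 = (-1)^beta I must agree, so alpha and beta have equal parity.
Enumerate parity-matched pairs: 7*18 odd-odd plus 7*18 even-even gives 252.
That is 252 components of irreducible characters, and with the reducible (abelian) component the total is 253.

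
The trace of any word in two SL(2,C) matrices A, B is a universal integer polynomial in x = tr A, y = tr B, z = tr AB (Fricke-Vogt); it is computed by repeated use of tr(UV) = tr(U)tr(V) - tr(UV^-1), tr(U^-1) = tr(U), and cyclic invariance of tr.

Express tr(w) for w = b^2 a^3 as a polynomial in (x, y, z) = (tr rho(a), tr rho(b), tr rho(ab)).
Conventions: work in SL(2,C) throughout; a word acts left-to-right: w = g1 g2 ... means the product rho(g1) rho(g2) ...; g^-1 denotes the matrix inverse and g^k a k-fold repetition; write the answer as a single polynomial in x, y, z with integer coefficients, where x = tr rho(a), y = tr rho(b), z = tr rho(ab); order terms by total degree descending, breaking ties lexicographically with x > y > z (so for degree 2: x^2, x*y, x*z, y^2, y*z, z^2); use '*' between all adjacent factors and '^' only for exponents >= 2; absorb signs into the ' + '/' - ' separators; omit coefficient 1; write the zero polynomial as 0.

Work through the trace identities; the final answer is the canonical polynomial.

x^2*y*z - x^3 - x*y^2 - y*z + 3*x

reduce: trace(a b a) = trace(a)*trace(b a) - trace(b)  (reduce the a square) = x*z - y
so trace(a^3 b) = trace(a)*trace(a b a) - trace(a b)  (reduce the a square) = x^2*z - x*y - z
so trace(a^2) = trace(a)*trace(a) - trace(1)  (reduce the a square) = x^2 - 2
trace(a^3) = trace(a)*trace(a^2) - trace(a)  (reduce the a square) = x^3 - 3*x
trace(b^2 a^3) = trace(b)*trace(a^3 b) - trace(a^3)  (reduce the b square) = x^2*y*z - x^3 - x*y^2 - y*z + 3*x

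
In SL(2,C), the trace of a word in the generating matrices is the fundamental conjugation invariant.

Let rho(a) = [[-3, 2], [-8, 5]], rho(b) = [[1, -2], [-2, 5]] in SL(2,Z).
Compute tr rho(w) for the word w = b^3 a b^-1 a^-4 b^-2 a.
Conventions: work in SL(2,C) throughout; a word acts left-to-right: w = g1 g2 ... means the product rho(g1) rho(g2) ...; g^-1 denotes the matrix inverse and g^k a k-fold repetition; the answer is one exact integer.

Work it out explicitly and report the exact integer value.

-19284046

rho(b) = [[1, -2], [-2, 5]]
... * rho(b) = [[1, -2], [-2, 5]]  ->  [[5, -12], [-12, 29]]
... * rho(b) = [[1, -2], [-2, 5]]  ->  [[29, -70], [-70, 169]]
... * rho(a) = [[-3, 2], [-8, 5]]  ->  [[473, -292], [-1142, 705]]
... * rho(b^-1) = [[5, 2], [2, 1]]  ->  [[1781, 654], [-4300, -1579]]
... * rho(a^-1) = [[5, -2], [8, -3]]  ->  [[14137, -5524], [-34132, 13337]]
... * rho(a^-1) = [[5, -2], [8, -3]]  ->  [[26493, -11702], [-63964, 28253]]
... * rho(a^-1) = [[5, -2], [8, -3]]  ->  [[38849, -17880], [-93796, 43169]]
... * rho(a^-1) = [[5, -2], [8, -3]]  ->  [[51205, -24058], [-123628, 58085]]
... * rho(b^-1) = [[5, 2], [2, 1]]  ->  [[207909, 78352], [-501970, -189171]]
... * rho(b^-1) = [[5, 2], [2, 1]]  ->  [[1196249, 494170], [-2888192, -1193111]]
... * rho(a) = [[-3, 2], [-8, 5]]  ->  [[-7542107, 4863348], [18209464, -11741939]]
tr = -7542107 + -11741939 = -19284046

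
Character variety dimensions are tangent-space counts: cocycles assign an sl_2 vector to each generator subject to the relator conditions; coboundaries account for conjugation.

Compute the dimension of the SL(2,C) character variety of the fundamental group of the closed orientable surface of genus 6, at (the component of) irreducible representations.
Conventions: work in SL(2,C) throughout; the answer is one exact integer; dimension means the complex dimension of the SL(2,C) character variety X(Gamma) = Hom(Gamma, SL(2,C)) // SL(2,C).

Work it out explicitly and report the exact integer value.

30

The genus-6 surface group: 2g = 12 generators, one relator prod [a_i, b_i].
Unconstrained cocycle data is one sl_2 vector per generator (36 dimensions), cut by the relator condition d_2(z) = 0.
H^2 = coker(d_2) is dual to H^0 = 0 at irreducible rho (Poincare duality), so d_2 is onto: dim Z^1 = 33.
Coboundaries contribute dim B^1 = 3 (injective at irreducible rho).
dim X = dim H^1 = 33 - 3 = 30.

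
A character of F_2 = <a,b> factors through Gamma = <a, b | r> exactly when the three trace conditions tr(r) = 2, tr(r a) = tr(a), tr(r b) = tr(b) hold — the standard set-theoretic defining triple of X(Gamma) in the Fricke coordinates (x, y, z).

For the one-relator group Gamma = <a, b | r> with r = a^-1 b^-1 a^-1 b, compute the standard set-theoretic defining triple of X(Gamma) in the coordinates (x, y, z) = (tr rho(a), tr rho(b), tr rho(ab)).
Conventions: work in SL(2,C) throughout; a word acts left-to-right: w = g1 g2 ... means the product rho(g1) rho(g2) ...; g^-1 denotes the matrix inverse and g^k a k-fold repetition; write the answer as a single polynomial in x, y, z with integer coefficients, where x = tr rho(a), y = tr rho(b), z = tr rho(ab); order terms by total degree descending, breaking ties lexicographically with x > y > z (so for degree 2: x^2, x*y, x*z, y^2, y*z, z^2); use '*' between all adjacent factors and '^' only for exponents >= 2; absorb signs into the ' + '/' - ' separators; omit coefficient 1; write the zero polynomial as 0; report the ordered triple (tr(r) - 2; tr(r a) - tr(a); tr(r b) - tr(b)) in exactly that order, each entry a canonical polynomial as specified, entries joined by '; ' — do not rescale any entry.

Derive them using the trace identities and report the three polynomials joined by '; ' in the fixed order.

x*y*z - y^2 - z^2; 0; x*y^2*z - y^3 - y*z^2 - x*z + 2*y

and tr(a^-1) = tr(a) = x
next, tr(a b a) = tr(a) * tr(b a) - tr(b) = x*z - y
and tr(a b a b) = tr(a b) * tr(a b) - tr(1) = z^2 - 2
tr(b a b^-1 a) = tr(a b a) * tr(b) - tr(a b a b) = x*y*z - y^2 - z^2 + 2
and tr(b^-1 a^-1 b a) = tr(b a b^-1) * tr(a) - tr(b a b^-1 a) = -x*y*z + x^2 + y^2 + z^2 - 2
tr(a^-1 b^-1 a^-1 b) = tr(b^-1 a^-1 b) * tr(a) - tr(b^-1 a^-1 b a) = x*y*z - y^2 - z^2 + 2
next, tr(b^2) = tr(b) * tr(b) - tr(1)  (reduce the b square) = y^2 - 2
next, tr(b^2 a) = tr(b) * tr(a b) - tr(a)  (reduce the b square) = y*z - x
and tr(a^-1 b^2) = tr(b^2) * tr(a) - tr(b^2 a)  (eliminate a^-1) = x*y^2 - y*z - x
tr(a^-1 b^2 a^-1) = tr(a^-1 b^2) * tr(a) - tr(a^-1 b^2 a)  (eliminate a^-1) = x^2*y^2 - x*y*z - x^2 - y^2 + 2
tr(b^3) = tr(b) * tr(b^2) - tr(b)  (reduce the b square) = y^3 - 3*y
next, tr(b^3 a) = tr(b) * tr(b a b) - tr(b a)  (reduce the b square) = y^2*z - x*y - z
tr(b^2 a^-1 b) = tr(b^3) * tr(a) - tr(b^3 a)  (eliminate a^-1) = x*y^3 - y^2*z - 2*x*y + z
next, tr(b a b^2 a) = tr(b) * tr(a b a b) - tr(a b a)  (reduce the b square) = y*z^2 - x*z - y
next, tr(b^2 a^-1 b a) = tr(b a b^2) * tr(a) - tr(b a b^2 a)  (eliminate a^-1) = x*y^2*z - x^2*y - y*z^2 + y
tr(a^-1 b^2 a^-1 b) = tr(b^2 a^-1 b) * tr(a) - tr(b^2 a^-1 b a)  (eliminate a^-1) = x^2*y^3 - 2*x*y^2*z - x^2*y + y*z^2 + x*z - y
and tr(a^-1 b^-1 a^-1 b^2) = tr(a^-1 b^2 a^-1) * tr(b) - tr(a^-1 b^2 a^-1 b)  (eliminate b^-1) = x*y^2*z - y^3 - y*z^2 - x*z + 3*y
assemble the triple (tr(r) - 2; tr(r a) - x; tr(r b) - y)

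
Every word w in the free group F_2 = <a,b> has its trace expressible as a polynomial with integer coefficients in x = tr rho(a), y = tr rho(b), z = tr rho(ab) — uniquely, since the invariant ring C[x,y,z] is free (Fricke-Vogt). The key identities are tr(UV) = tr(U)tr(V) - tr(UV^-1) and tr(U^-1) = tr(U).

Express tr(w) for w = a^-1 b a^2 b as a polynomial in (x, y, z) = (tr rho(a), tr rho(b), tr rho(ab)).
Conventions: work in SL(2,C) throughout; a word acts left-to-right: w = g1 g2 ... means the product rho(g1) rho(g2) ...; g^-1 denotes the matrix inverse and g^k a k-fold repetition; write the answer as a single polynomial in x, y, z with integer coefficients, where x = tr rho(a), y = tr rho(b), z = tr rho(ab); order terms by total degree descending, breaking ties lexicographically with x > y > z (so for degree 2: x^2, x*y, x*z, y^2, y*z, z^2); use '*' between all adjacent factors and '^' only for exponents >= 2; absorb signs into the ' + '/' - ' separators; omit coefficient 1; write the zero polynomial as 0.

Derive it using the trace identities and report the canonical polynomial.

x^2*y*z - x^3 - x*y^2 - x*z^2 + y*z + 3*x

tr(a^2 b) = tr(a) tr(b a) - tr(b)  (reduce the a square) = x*z - y
tr(a^2) = tr(a) tr(a) - tr(1)  (reduce the a square) = x^2 - 2
tr(b a^2 b) = tr(b) tr(a^2 b) - tr(a^2)  (reduce the b square) = x*y*z - x^2 - y^2 + 2
tr(b a b a) = tr(b a) tr(b a) - tr(1)  (split on b) = z^2 - 2
tr(b a b) = tr(b) tr(a b) - tr(a)  (reduce the b square) = y*z - x
tr(b a^2 b a) = tr(a) tr(b a b a) - tr(b a b)  (reduce the a square) = x*z^2 - y*z - x
tr(a^-1 b a^2 b) = tr(b a^2 b) tr(a) - tr(b a^2 b a)  (eliminate a^-1) = x^2*y*z - x^3 - x*y^2 - x*z^2 + y*z + 3*x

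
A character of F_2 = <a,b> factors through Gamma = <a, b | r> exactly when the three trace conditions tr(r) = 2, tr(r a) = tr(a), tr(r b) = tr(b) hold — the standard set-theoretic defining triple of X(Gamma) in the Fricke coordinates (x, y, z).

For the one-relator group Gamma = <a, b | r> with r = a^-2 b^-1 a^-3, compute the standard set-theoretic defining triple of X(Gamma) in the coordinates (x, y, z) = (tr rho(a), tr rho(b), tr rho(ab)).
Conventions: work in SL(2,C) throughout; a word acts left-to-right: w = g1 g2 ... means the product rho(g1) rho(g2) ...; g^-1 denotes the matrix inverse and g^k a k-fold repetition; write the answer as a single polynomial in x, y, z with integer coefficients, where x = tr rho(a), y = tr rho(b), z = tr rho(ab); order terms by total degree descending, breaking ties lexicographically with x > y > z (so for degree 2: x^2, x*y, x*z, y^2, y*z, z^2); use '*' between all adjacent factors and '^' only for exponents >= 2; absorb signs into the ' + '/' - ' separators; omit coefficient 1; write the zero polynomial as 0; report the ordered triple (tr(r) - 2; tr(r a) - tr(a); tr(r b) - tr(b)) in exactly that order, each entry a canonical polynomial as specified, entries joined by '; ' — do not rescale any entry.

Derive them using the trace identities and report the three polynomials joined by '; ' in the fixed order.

x^4*z - x^3*y - 3*x^2*z + 2*x*y + z - 2; x^3*z - x^2*y - 2*x*z - x + y; x^4*y*z - x^3*y^2 - x^3*z^2 - x^2*y*z + x*y^2 + x*z^2 + x - y

tr(a^-1) = tr(a) = x
tr(a^-1 b) = tr(b)*tr(a) - tr(b a)   [inverse elimination on a] = x*y - z
tr(b^-1 a^-1) = tr(a^-1)*tr(b) - tr(a^-1 b)   [inverse elimination on b] = z
next, tr(a^-2 b^-1) = tr(b^-1 a^-1)*tr(a) - tr(b^-1)   [inverse elimination on a] = x*z - y
tr(b^-1 a^-3) = tr(a^-2 b^-1)*tr(a) - tr(a^-2 b^-1 a)   [inverse elimination on a] = x^2*z - x*y - z
next, tr(a^-1 b^-1 a^-3) = tr(b^-1 a^-3)*tr(a) - tr(b^-1 a^-2)   [inverse elimination on a] = x^3*z - x^2*y - 2*x*z + y
and tr(a^-2 b^-1 a^-3) = tr(a^-1 b^-1 a^-3)*tr(a) - tr(a^-1 b^-1 a^-2)   [inverse elimination on a] = x^4*z - x^3*y - 3*x^2*z + 2*x*y + z
next, tr(a b a b) = tr(a b)*tr(a b) - tr(1)  (split on a) = z^2 - 2
and tr(b a b^-1 a) = tr(a b a)*tr(b) - tr(a b a b)  (eliminate b^-1) = x*y*z - y^2 - z^2 + 2
tr(b^-1 a^-1 b a) = tr(b a b^-1)*tr(a) - tr(b a b^-1 a)  (eliminate a^-1) = -x*y*z + x^2 + y^2 + z^2 - 2
tr(b^-1 a^-1 b a^-1) = tr(b^-1 a^-1 b)*tr(a) - tr(b^-1 a^-1 b a)  (eliminate a^-1) = x*y*z - y^2 - z^2 + 2
tr(b a^-2 b^-1 a^-1) = tr(b^-1 a^-1 b a^-1)*tr(a) - tr(b^-1 a^-1 b)  (eliminate a^-1) = x^2*y*z - x*y^2 - x*z^2 + x
tr(a^-2) = tr(a^-1)*tr(a) - tr(1)  (eliminate a^-1) = x^2 - 2
tr(b a^-2 b^-1 a^-2) = tr(b a^-2 b^-1 a^-1)*tr(a) - tr(b a^-2 b^-1)  (eliminate a^-1) = x^3*y*z - x^2*y^2 - x^2*z^2 + 2
next, tr(a^-2 b^-1 a^-3 b) = tr(b a^-2 b^-1 a^-2)*tr(a) - tr(b a^-2 b^-1 a^-1)  (eliminate a^-1) = x^4*y*z - x^3*y^2 - x^3*z^2 - x^2*y*z + x*y^2 + x*z^2 + x
assemble the triple (tr(r) - 2; tr(r a) - x; tr(r b) - y)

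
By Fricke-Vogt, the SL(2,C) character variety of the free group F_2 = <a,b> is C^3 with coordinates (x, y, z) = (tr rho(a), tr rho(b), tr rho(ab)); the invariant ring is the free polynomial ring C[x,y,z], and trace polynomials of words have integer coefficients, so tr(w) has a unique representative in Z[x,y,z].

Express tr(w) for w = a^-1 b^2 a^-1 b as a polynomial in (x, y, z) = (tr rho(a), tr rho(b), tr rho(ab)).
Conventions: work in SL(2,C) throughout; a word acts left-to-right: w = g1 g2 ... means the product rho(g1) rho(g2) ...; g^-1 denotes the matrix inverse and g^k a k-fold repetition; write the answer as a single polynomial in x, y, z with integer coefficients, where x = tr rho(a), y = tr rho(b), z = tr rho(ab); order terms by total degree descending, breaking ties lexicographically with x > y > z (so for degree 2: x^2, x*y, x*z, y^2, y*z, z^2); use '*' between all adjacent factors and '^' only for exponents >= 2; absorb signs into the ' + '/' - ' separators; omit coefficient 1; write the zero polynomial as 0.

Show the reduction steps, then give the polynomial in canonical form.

x^2*y^3 - 2*x*y^2*z - x^2*y + y*z^2 + x*z - y

apply: trace(b^2) = trace(b) * trace(b) - trace(1) = y^2 - 2
trace(b^3) = trace(b) * trace(b^2) - trace(b) = y^3 - 3*y
use: trace(a b^2) = trace(b) * trace(a b) - trace(a) = y*z - x
apply: trace(b^3 a) = trace(b) * trace(a b^2) - trace(a b) = y^2*z - x*y - z
trace(b a^-1 b^2) = trace(b^3) * trace(a) - trace(b^3 a) = x*y^3 - y^2*z - 2*x*y + z
apply: trace(a b a b) = trace(b a) * trace(b a) - trace(1)   [split at repeated b] = z^2 - 2
apply: trace(a b a) = trace(a) * trace(b a) - trace(b) = x*z - y
apply: trace(b^2 a b a) = trace(b) * trace(a b a b) - trace(a b a) = y*z^2 - x*z - y
use: trace(b a^-1 b^2 a) = trace(b^2 a b) * trace(a) - trace(b^2 a b a) = x*y^2*z - x^2*y - y*z^2 + y
trace(a^-1 b^2 a^-1 b) = trace(b a^-1 b^2) * trace(a) - trace(b a^-1 b^2 a) = x^2*y^3 - 2*x*y^2*z - x^2*y + y*z^2 + x*z - y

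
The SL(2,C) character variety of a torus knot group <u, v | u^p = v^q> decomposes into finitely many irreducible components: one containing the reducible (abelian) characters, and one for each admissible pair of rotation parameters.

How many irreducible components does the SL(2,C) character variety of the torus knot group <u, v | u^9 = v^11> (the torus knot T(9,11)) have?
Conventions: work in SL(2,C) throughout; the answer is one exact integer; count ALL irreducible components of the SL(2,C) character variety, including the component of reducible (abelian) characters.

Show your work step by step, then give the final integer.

41

Gamma = < u, v | u^9 = v^11 > (torus knot T(9,11)); the central element u^9 = v^11 acts as +I or -I in any irreducible SL(2,C) representation.
On an irreducible component, tr(u) is locked at 2*cos(pi*alpha/9) for some alpha in 1..8, and tr(v) at 2*cos(pi*beta/11) for some beta in 1..10.
Consistency of u^9 = (-1)^alpha I with v^11 = (-1)^beta I forces alpha = beta (mod 2).
Enumerate parity-matched pairs: 4*5 odd-odd plus 4*5 even-even gives 40.
Total: 40 irreducible-character components + 1 reducible (abelian) component = 41.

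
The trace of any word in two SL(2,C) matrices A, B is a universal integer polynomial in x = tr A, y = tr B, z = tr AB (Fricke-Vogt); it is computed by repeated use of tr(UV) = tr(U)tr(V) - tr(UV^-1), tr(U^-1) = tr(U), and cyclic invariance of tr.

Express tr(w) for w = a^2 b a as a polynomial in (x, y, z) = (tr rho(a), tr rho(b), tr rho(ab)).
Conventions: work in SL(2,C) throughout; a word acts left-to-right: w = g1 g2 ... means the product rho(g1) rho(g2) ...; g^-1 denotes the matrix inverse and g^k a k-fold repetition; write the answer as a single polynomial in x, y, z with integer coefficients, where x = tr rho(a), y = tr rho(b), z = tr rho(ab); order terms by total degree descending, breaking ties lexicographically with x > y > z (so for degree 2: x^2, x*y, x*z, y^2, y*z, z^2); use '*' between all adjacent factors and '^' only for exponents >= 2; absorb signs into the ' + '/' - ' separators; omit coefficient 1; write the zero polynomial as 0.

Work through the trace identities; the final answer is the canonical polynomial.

x^2*z - x*y - z

reduce: trace(b a^2) = trace(a) trace(b a) - trace(b)   [square of a] = x*z - y
so trace(a^2 b a) = trace(a) trace(b a^2) - trace(b a)   [square of a] = x^2*z - x*y - z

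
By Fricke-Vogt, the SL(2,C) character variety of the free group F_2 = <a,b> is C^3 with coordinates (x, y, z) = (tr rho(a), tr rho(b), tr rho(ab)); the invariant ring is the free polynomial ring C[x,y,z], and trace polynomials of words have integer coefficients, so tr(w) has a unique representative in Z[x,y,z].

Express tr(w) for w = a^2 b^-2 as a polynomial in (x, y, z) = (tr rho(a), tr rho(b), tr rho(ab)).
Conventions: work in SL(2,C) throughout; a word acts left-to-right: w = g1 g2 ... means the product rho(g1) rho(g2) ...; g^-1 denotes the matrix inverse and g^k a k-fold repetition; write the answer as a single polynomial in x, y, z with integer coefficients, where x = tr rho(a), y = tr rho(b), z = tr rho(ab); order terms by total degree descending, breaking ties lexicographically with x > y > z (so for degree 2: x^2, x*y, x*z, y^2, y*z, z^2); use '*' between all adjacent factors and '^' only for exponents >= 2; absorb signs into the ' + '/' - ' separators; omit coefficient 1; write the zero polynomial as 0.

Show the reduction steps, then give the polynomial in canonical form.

apply: trace(a^2) = trace(a)*trace(a) - trace(1) = x^2 - 2
trace(a^2 b) = trace(a)*trace(b a) - trace(b) = x*z - y
trace(a^2 b^-1) = trace(a^2)*trace(b) - trace(a^2 b) = x^2*y - x*z - y
use: trace(a^2 b^-2) = trace(a^2 b^-1)*trace(b) - trace(a^2) = x^2*y^2 - x*y*z - x^2 - y^2 + 2

x^2*y^2 - x*y*z - x^2 - y^2 + 2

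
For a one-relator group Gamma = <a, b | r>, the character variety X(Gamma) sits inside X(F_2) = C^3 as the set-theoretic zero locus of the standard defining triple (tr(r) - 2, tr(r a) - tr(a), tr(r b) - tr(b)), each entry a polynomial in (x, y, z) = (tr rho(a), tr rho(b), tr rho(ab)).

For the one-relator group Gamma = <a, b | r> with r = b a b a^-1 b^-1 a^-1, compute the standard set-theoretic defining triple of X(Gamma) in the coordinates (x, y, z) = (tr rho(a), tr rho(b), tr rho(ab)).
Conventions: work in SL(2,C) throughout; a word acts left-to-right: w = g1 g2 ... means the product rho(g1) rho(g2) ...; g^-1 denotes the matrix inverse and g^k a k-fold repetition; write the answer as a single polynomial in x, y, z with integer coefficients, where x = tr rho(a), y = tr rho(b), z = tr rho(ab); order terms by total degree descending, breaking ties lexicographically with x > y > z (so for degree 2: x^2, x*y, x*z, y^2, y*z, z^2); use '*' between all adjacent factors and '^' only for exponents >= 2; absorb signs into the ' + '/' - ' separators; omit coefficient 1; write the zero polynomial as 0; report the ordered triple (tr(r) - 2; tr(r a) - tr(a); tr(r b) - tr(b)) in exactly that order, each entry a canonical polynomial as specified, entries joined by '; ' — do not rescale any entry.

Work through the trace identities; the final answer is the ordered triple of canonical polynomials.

x*y*z^2 - x^2*z - y^2*z - z^3 + x*y + 3*z - 2; -x + y; x*y^2*z^2 - x^2*y*z - y^3*z - y*z^3 + x*y^2 + 3*y*z - x - y

tr(b a b) = tr(b) tr(a b) - tr(a) = y*z - x
tr(a b a b) = tr(a b) tr(a b) - tr(1)   [split at repeated a] = z^2 - 2
tr(a b a) = tr(a) tr(b a) - tr(b) = x*z - y
tr(b a b a b) = tr(b) tr(a b a b) - tr(a b a) = y*z^2 - x*z - y
tr(b a b a b a) = tr(b a b a) tr(b a) - tr(a b)   [split at repeated b] = z^3 - 3*z
tr(a b a b a^-1 b) = tr(b a b a b) tr(a) - tr(b a b a b a) = x*y*z^2 - x^2*z - z^3 - x*y + 3*z
tr(b a b a^-1 b^-1 a) = tr(a b a b a^-1) tr(b) - tr(a b a b a^-1 b) = -x*y*z^2 + x^2*z + y^2*z + z^3 - 3*z
tr(b a b a^-1 b^-1 a^-1) = tr(b a b a^-1 b^-1) tr(a) - tr(b a b a^-1 b^-1 a) = x*y*z^2 - x^2*z - y^2*z - z^3 + x*y + 3*z
tr(b^2 a b) = tr(b) tr(b a b) - tr(b a) = y^2*z - x*y - z
tr(a^-1 b^2 a b) = tr(b^2 a b) tr(a) - tr(b^2 a b a) = x*y^2*z - x^2*y - y*z^2 + y
tr(a^-1 b^2 a b a^-1) = tr(a^-1 b^2 a b) tr(a) - tr(a^-1 b^2 a b a) = x^2*y^2*z - x^3*y - x*y*z^2 - y^2*z + 2*x*y + z
tr(b^3 a b) = tr(b) tr(a b^3) - tr(a b^2) = y^3*z - x*y^2 - 2*y*z + x
tr(b^3 a b a) = tr(b) tr(b a b a b) - tr(b a b a) = y^2*z^2 - x*y*z - y^2 - z^2 + 2
tr(b^2 a b a^-1 b) = tr(b^3 a b) tr(a) - tr(b^3 a b a) = x*y^3*z - x^2*y^2 - y^2*z^2 - x*y*z + x^2 + y^2 + z^2 - 2
tr(a^2) = tr(a) tr(a) - tr(1) = x^2 - 2
tr(a b^2 a) = tr(b) tr(a^2 b) - tr(a^2) = x*y*z - x^2 - y^2 + 2
tr(b a b^2 a b) = tr(b) tr(a b^2 a b) - tr(a b^2 a) = y^2*z^2 - 2*x*y*z + x^2 - 2
tr(a b a b a) = tr(a) tr(b a b a) - tr(b a b) = x*z^2 - y*z - x
tr(b a b^2 a b a) = tr(b) tr(a b a b a b) - tr(a b a b a) = y*z^3 - x*z^2 - 2*y*z + x
tr(b^2 a b a^-1 b a) = tr(b a b^2 a b) tr(a) - tr(b a b^2 a b a) = x*y^2*z^2 - 2*x^2*y*z - y*z^3 + x^3 + x*z^2 + 2*y*z - 3*x
tr(a^-1 b^2 a b a^-1 b) = tr(b^2 a b a^-1 b) tr(a) - tr(b^2 a b a^-1 b a) = x^2*y^3*z - x^3*y^2 - 2*x*y^2*z^2 + x^2*y*z + y*z^3 + x*y^2 - 2*y*z + x
tr(b a b a^-1 b^-1 a^-1 b) = tr(a^-1 b^2 a b a^-1) tr(b) - tr(a^-1 b^2 a b a^-1 b) = x*y^2*z^2 - x^2*y*z - y^3*z - y*z^3 + x*y^2 + 3*y*z - x
assemble the triple (tr(r) - 2; tr(r a) - x; tr(r b) - y)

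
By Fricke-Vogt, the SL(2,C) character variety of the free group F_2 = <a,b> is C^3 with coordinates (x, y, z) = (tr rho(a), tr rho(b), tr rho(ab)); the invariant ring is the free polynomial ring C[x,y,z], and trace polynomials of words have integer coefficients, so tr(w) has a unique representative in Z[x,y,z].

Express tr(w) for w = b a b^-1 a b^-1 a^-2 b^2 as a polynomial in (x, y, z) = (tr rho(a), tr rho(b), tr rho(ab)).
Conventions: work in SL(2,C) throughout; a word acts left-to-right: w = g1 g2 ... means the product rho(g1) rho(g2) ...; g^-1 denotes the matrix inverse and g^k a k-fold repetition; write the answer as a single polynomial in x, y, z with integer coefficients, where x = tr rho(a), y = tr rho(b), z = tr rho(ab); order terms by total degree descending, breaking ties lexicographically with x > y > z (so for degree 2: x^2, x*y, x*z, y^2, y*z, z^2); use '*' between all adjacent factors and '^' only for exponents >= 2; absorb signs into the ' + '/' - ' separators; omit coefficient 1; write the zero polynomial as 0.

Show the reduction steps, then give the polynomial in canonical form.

so trace(b^2 a) = trace(b) * trace(a b) - trace(a) = y*z - x
reduce: trace(b^3 a) = trace(b) * trace(a b^2) - trace(a b) = y^2*z - x*y - z
reduce: trace(b^2) = trace(b) * trace(b) - trace(1) = y^2 - 2
trace(b^3) = trace(b) * trace(b^2) - trace(b) = y^3 - 3*y
trace(b a^2 b^2) = trace(a) * trace(b^3 a) - trace(b^3) = x*y^2*z - x^2*y - y^3 - x*z + 3*y
reduce: trace(b a^2 b) = trace(a) * trace(b^2 a) - trace(b^2) = x*y*z - x^2 - y^2 + 2
so trace(a b^4 a) = trace(b) * trace(b a^2 b^2) - trace(b a^2 b) = x*y^3*z - x^2*y^2 - y^4 - 2*x*y*z + x^2 + 4*y^2 - 2
so trace(a b a b) = trace(b a) * trace(b a) - trace(1) = z^2 - 2
so trace(a b a) = trace(a) * trace(b a) - trace(b) = x*z - y
so trace(a b a b^2) = trace(b) * trace(a b a b) - trace(a b a) = y*z^2 - x*z - y
so trace(a b a b^3) = trace(b) * trace(a b a b^2) - trace(a b a b) = y^2*z^2 - x*y*z - y^2 - z^2 + 2
so trace(a b^4 a b) = trace(b) * trace(a b a b^3) - trace(a b a b^2) = y^3*z^2 - x*y^2*z - y^3 - 2*y*z^2 + x*z + 3*y
so trace(b^3 a b^-1 a b) = trace(a b^4 a) * trace(b) - trace(a b^4 a b) = x*y^4*z - x^2*y^3 - y^5 - y^3*z^2 - x*y^2*z + x^2*y + 5*y^3 + 2*y*z^2 - x*z - 5*y
trace(a^2 b a b) = trace(a) * trace(b a b a) - trace(b a b) = x*z^2 - y*z - x
so trace(a^2 b a) = trace(a) * trace(b a^2) - trace(b a) = x^2*z - x*y - z
reduce: trace(b a^2 b a b) = trace(b) * trace(a^2 b a b) - trace(a^2 b a) = x*y*z^2 - x^2*z - y^2*z + z
reduce: trace(a b a b^3 a) = trace(b) * trace(b a^2 b a b) - trace(b a^2 b a) = x*y^2*z^2 - x^2*y*z - y^3*z - x*z^2 + 2*y*z + x
trace(a b a b a b) = trace(a b) * trace(a b a b) - trace(a^-1 b^-1) = z^3 - 3*z
trace(a b a b a b^2) = trace(b) * trace(a b a b a b) - trace(a b a b a) = y*z^3 - x*z^2 - 2*y*z + x
so trace(a b a b^3 a b) = trace(b) * trace(a b a b a b^2) - trace(a b a b a b) = y^2*z^3 - x*y*z^2 - 2*y^2*z - z^3 + x*y + 3*z
trace(b^3 a b^-1 a b a) = trace(a b a b^3 a) * trace(b) - trace(a b a b^3 a b) = x*y^3*z^2 - x^2*y^2*z - y^4*z - y^2*z^3 + 4*y^2*z + z^3 - 3*z
trace(a^-1 b^3 a b^-1 a b) = trace(b^3 a b^-1 a b) * trace(a) - trace(b^3 a b^-1 a b a) = x^2*y^4*z - x^3*y^3 - x*y^5 - 2*x*y^3*z^2 + y^4*z + y^2*z^3 + x^3*y + 5*x*y^3 + 2*x*y*z^2 - x^2*z - 4*y^2*z - z^3 - 5*x*y + 3*z
trace(a^-1 b^3 a b^-1 a b^-1) = trace(a^-1 b^3 a b^-1 a) * trace(b) - trace(a^-1 b^3 a b^-1 a b) = -x^2*y^4*z + x^3*y^3 + x*y^5 + 2*x*y^3*z^2 - y^4*z - y^2*z^3 - x^3*y - 5*x*y^3 - 2*x*y*z^2 + x^2*z + 5*y^2*z + z^3 + 4*x*y - 3*z
so trace(b^2 a b^-1 a) = trace(a b^2 a) * trace(b) - trace(a b^2 a b) = x*y^2*z - x^2*y - y^3 - y*z^2 + x*z + 3*y
so trace(b a b^-1 a b^-1 a^-2 b^2) = trace(a^-1 b^3 a b^-1 a b^-1) * trace(a) - trace(a^-1 b^3 a b^-1 a b^-1 a) = -x^3*y^4*z + x^4*y^3 + x^2*y^5 + 2*x^2*y^3*z^2 - x*y^4*z - x*y^2*z^3 - x^4*y - 5*x^2*y^3 - 2*x^2*y*z^2 + x^3*z + 4*x*y^2*z + x*z^3 + 5*x^2*y + y^3 + y*z^2 - 4*x*z - 3*y

-x^3*y^4*z + x^4*y^3 + x^2*y^5 + 2*x^2*y^3*z^2 - x*y^4*z - x*y^2*z^3 - x^4*y - 5*x^2*y^3 - 2*x^2*y*z^2 + x^3*z + 4*x*y^2*z + x*z^3 + 5*x^2*y + y^3 + y*z^2 - 4*x*z - 3*y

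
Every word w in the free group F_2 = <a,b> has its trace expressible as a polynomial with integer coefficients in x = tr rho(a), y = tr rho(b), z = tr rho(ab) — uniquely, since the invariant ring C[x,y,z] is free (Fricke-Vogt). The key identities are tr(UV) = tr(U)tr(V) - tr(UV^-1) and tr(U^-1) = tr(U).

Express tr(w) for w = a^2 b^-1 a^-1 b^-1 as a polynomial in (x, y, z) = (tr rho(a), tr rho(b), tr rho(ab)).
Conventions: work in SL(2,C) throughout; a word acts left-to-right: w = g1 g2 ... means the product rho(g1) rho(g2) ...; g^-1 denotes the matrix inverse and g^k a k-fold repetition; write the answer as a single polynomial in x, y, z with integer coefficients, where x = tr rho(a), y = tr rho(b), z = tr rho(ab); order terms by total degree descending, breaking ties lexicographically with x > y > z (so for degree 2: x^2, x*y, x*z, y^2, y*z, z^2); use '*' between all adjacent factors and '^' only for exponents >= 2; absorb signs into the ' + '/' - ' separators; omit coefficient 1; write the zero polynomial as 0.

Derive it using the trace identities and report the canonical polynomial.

x^2*y*z - x^3 - x*z^2 - y*z + 3*x

use: tr(a b^-1) = tr(a) * tr(b) - tr(a b) = x*y - z
tr(a^2 b) = tr(a) * tr(b a) - tr(b) = x*z - y
tr(a^2) = tr(a) * tr(a) - tr(1) = x^2 - 2
tr(b a^2 b) = tr(b) * tr(a^2 b) - tr(a^2) = x*y*z - x^2 - y^2 + 2
tr(b a b a) = tr(a b) * tr(a b) - tr(1)   [split at repeated a] = z^2 - 2
use: tr(b a b) = tr(b) * tr(a b) - tr(a) = y*z - x
tr(b a^2 b a) = tr(a) * tr(b a b a) - tr(b a b) = x*z^2 - y*z - x
tr(a^-1 b a^2 b) = tr(b a^2 b) * tr(a) - tr(b a^2 b a) = x^2*y*z - x^3 - x*y^2 - x*z^2 + y*z + 3*x
tr(a^2 b^-1 a^-1 b) = tr(a^-1 b a^2) * tr(b) - tr(a^-1 b a^2 b) = -x^2*y*z + x^3 + x*y^2 + x*z^2 - 3*x
tr(a^2 b^-1 a^-1 b^-1) = tr(a^2 b^-1 a^-1) * tr(b) - tr(a^2 b^-1 a^-1 b) = x^2*y*z - x^3 - x*z^2 - y*z + 3*x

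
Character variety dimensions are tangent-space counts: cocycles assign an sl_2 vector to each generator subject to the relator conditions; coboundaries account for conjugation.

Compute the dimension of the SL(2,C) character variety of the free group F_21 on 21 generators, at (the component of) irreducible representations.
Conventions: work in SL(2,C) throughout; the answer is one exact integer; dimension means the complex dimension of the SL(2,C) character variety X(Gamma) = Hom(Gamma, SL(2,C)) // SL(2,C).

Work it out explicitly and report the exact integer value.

Gamma = F_21 has 21 generators and no relators.
So Z^1 = (sl_2)^21 in full: dim Z^1 = 63.
dim B^1 = 3: the coboundary map is injective because an irreducible image has centralizer 0 in sl_2.
Therefore dim X = 63 - 3 = 60.

60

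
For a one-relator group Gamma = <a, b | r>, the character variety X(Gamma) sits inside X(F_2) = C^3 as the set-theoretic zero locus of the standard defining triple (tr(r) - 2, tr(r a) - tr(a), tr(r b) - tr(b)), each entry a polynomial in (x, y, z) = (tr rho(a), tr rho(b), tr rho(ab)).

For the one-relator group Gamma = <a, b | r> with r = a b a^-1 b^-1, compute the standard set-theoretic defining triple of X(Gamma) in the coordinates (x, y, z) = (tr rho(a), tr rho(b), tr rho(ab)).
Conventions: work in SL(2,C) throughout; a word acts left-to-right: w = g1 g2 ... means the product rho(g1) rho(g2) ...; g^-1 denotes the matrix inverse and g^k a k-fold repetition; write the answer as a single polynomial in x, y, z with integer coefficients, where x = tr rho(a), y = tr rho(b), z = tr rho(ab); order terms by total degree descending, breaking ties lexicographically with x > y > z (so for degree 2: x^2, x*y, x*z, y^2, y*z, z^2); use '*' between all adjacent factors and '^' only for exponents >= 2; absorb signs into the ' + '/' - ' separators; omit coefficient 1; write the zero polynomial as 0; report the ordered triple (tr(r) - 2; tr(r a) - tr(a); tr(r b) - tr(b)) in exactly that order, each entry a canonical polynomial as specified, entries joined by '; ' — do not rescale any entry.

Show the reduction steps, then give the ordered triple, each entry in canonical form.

-x*y*z + x^2 + y^2 + z^2 - 4; -x^2*y*z + x^3 + x*y^2 + x*z^2 - 4*x; 0

trace(b a b) = trace(b) * trace(a b) - trace(a) = y*z - x
trace(b a b a) = trace(b a) * trace(b a) - trace(1)   [split at repeated b] = z^2 - 2
trace(a b a^-1 b) = trace(b a b) * trace(a) - trace(b a b a) = x*y*z - x^2 - z^2 + 2
trace(a b a^-1 b^-1) = trace(a b a^-1) * trace(b) - trace(a b a^-1 b) = -x*y*z + x^2 + y^2 + z^2 - 2
trace(a^2) = trace(a) * trace(a) - trace(1)   [square of a] = x^2 - 2
trace(b a^2) = trace(a) * trace(b a) - trace(b)   [square of a] = x*z - y
trace(a^2 b a) = trace(a) * trace(b a^2) - trace(b a)   [square of a] = x^2*z - x*y - z
trace(a^2 b a b) = trace(a) * trace(b a b a) - trace(b a b)   [square of a] = x*z^2 - y*z - x
trace(b^-1 a^2 b a) = trace(a^2 b a) * trace(b) - trace(a^2 b a b)   [inverse elimination on b] = x^2*y*z - x*y^2 - x*z^2 + x
trace(a b a^-1 b^-1 a) = trace(b^-1 a^2 b) * trace(a) - trace(b^-1 a^2 b a)   [inverse elimination on a] = -x^2*y*z + x^3 + x*y^2 + x*z^2 - 3*x
assemble the triple (trace(r) - 2; trace(r a) - x; trace(r b) - y)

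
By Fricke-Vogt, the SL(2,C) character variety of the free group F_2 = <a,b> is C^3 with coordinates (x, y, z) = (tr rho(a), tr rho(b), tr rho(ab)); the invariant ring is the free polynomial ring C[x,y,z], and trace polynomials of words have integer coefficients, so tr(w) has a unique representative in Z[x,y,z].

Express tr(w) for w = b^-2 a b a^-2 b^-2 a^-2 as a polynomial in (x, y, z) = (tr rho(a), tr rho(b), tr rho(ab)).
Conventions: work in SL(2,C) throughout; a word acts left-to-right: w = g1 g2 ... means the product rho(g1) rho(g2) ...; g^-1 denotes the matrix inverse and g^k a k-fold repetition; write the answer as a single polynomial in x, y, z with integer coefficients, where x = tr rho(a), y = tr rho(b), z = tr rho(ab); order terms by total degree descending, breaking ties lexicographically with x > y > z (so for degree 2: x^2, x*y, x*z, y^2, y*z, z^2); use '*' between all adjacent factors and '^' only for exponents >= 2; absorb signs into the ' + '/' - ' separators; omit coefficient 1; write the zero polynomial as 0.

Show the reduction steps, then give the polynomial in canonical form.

trace(a^-1) = trace(a) = x
so trace(a b a) = trace(a)*trace(b a) - trace(b) = x*z - y
so trace(b a b a) = trace(a b)*trace(a b) - trace(1)   [split at repeated a] = z^2 - 2
so trace(b a b) = trace(b)*trace(a b) - trace(a) = y*z - x
trace(a b a b a) = trace(a)*trace(b a b a) - trace(b a b) = x*z^2 - y*z - x
trace(a b a b a b) = trace(b a b a)*trace(b a) - trace(a b)   [split at repeated b] = z^3 - 3*z
trace(b^-1 a b a b a) = trace(a b a b a)*trace(b) - trace(a b a b a b) = x*y*z^2 - y^2*z - z^3 - x*y + 3*z
reduce: trace(b a b a^-1 b^-1 a) = trace(b^-1 a b a b)*trace(a) - trace(b^-1 a b a b a) = -x*y*z^2 + x^2*z + y^2*z + z^3 - 3*z
trace(a b a^-1 b^-1 a^-1 b) = trace(b a b a^-1 b^-1)*trace(a) - trace(b a b a^-1 b^-1 a) = x*y*z^2 - x^2*z - y^2*z - z^3 + x*y + 3*z
trace(a^-1 b^-1 a b a^-1 b^-1) = trace(a b a^-1 b^-1 a^-1)*trace(b) - trace(a b a^-1 b^-1 a^-1 b) = -x*y*z^2 + x^2*z + y^2*z + z^3 - 3*z
trace(b a^-1) = trace(b)*trace(a) - trace(b a) = x*y - z
trace(a^-1 b a b) = trace(b a b)*trace(a) - trace(b a b a) = x*y*z - x^2 - z^2 + 2
reduce: trace(a b a^-2 b) = trace(a^-1 b a b)*trace(a) - trace(a^-1 b a b a) = x^2*y*z - x^3 - x*z^2 - y*z + 3*x
so trace(a^-1 b^-1 a b a^-1) = trace(a b a^-2)*trace(b) - trace(a b a^-2 b) = -x^2*y*z + x^3 + x*y^2 + x*z^2 - 3*x
so trace(b^-1 a b a^-1 b^-2 a^-1) = trace(a^-1 b^-1 a b a^-1 b^-1)*trace(b) - trace(a^-1 b^-1 a b a^-1) = -x*y^2*z^2 + 2*x^2*y*z + y^3*z + y*z^3 - x^3 - x*y^2 - x*z^2 - 3*y*z + 3*x
so trace(b^-1 a b a) = trace(a b a)*trace(b) - trace(a b a b) = x*y*z - y^2 - z^2 + 2
reduce: trace(a b a^-1 b^-1) = trace(b^-1 a b)*trace(a) - trace(b^-1 a b a) = -x*y*z + x^2 + y^2 + z^2 - 2
trace(b^-1 a b a^-1 b^-1) = trace(a b a^-1 b^-1)*trace(b) - trace(a b a^-1) = -x*y^2*z + x^2*y + y^3 + y*z^2 - 3*y
trace(b^-1 a b a^-1 b^-2) = trace(b^-1 a b a^-1 b^-1)*trace(b) - trace(b^-1 a b a^-1) = -x*y^3*z + x^2*y^2 + y^4 + y^2*z^2 + x*y*z - x^2 - 4*y^2 - z^2 + 2
trace(a b a^-1 b^-2 a^-2 b^-1) = trace(b^-1 a b a^-1 b^-2 a^-1)*trace(a) - trace(b^-1 a b a^-1 b^-2) = -x^2*y^2*z^2 + 2*x^3*y*z + 2*x*y^3*z + x*y*z^3 - x^4 - 2*x^2*y^2 - x^2*z^2 - y^4 - y^2*z^2 - 4*x*y*z + 4*x^2 + 4*y^2 + z^2 - 2
trace(b a b^-2 a) = trace(b^-1 a b a)*trace(b) - trace(b^-1 a b a b) = x*y^2*z - y^3 - y*z^2 - x*z + 3*y
reduce: trace(b^-2 a^-1 b a) = trace(b a b^-2)*trace(a) - trace(b a b^-2 a) = -x*y^2*z + x^2*y + y^3 + y*z^2 - 3*y
so trace(b a^-1 b^-2 a^-1) = trace(b^-2 a^-1 b)*trace(a) - trace(b^-2 a^-1 b a) = x*y^2*z - x^2*y - y^3 - y*z^2 + x*z + 3*y
trace(a^-1 b^-2 a^-2 b^-2 a b) = trace(a b a^-1 b^-2 a^-2 b^-1)*trace(b) - trace(a b a^-1 b^-2 a^-2) = -x^2*y^3*z^2 + 2*x^3*y^2*z + 2*x*y^4*z + x*y^2*z^3 - x^4*y - 2*x^2*y^3 - x^2*y*z^2 - y^5 - y^3*z^2 - 5*x*y^2*z + 5*x^2*y + 5*y^3 + 2*y*z^2 - x*z - 5*y
trace(b^-2 a b^-1 a^-1) = trace(a b^-1 a^-1 b^-1)*trace(b) - trace(a b^-1 a^-1) = x*y^2*z - x^2*y - y*z^2 + y
so trace(b^-1 a b^-1) = trace(a b^-1)*trace(b) - trace(a) = x*y^2 - y*z - x
so trace(b^-2 a b^-1) = trace(b^-1 a b^-1)*trace(b) - trace(b^-1 a) = x*y^3 - y^2*z - 2*x*y + z
trace(b^-1 a^-2 b^-2 a) = trace(b^-2 a b^-1 a^-1)*trace(a) - trace(b^-2 a b^-1) = x^2*y^2*z - x^3*y - x*y^3 - x*y*z^2 + y^2*z + 3*x*y - z
reduce: trace(b^-2 a b a^-2 b^-2 a^-2) = trace(a^-1 b^-2 a^-2 b^-2 a b)*trace(a) - trace(a^-1 b^-2 a^-2 b^-2 a b a) = -x^3*y^3*z^2 + 2*x^4*y^2*z + 2*x^2*y^4*z + x^2*y^2*z^3 - x^5*y - 2*x^3*y^3 - x^3*y*z^2 - x*y^5 - x*y^3*z^2 - 6*x^2*y^2*z + 6*x^3*y + 6*x*y^3 + 3*x*y*z^2 - x^2*z - y^2*z - 8*x*y + z

-x^3*y^3*z^2 + 2*x^4*y^2*z + 2*x^2*y^4*z + x^2*y^2*z^3 - x^5*y - 2*x^3*y^3 - x^3*y*z^2 - x*y^5 - x*y^3*z^2 - 6*x^2*y^2*z + 6*x^3*y + 6*x*y^3 + 3*x*y*z^2 - x^2*z - y^2*z - 8*x*y + z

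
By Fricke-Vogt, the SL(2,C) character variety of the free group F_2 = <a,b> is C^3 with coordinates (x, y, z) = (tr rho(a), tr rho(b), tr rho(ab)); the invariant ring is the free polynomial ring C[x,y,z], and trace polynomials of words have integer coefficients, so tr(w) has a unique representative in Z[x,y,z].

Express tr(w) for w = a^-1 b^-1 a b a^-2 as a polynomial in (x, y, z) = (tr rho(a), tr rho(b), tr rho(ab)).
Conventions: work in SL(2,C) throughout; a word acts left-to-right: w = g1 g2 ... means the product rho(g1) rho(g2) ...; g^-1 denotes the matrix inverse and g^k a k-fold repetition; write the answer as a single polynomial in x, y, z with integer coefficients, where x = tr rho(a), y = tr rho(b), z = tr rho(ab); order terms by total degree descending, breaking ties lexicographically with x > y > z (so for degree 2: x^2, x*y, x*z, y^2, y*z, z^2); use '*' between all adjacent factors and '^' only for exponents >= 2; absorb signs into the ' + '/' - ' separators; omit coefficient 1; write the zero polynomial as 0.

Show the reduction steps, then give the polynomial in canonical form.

-x^3*y*z + x^4 + x^2*y^2 + x^2*z^2 + x*y*z - 4*x^2 - y^2 - z^2 + 2

tr(b a^-1) = tr(b) * tr(a) - tr(b a) = x*y - z
tr(b a^-2) = tr(b a^-1) * tr(a) - tr(b) = x^2*y - x*z - y
tr(b a b) = tr(b) * tr(a b) - tr(a) = y*z - x
tr(b a b a) = tr(a b) * tr(a b) - tr(1) = z^2 - 2
tr(b a b a^-1) = tr(b a b) * tr(a) - tr(b a b a) = x*y*z - x^2 - z^2 + 2
tr(b a b a^-2) = tr(b a b a^-1) * tr(a) - tr(b a b) = x^2*y*z - x^3 - x*z^2 - y*z + 3*x
tr(a b a^-3 b) = tr(b a b a^-2) * tr(a) - tr(b a b a^-1) = x^3*y*z - x^4 - x^2*z^2 - 2*x*y*z + 4*x^2 + z^2 - 2
tr(a^-1 b^-1 a b a^-2) = tr(a b a^-3) * tr(b) - tr(a b a^-3 b) = -x^3*y*z + x^4 + x^2*y^2 + x^2*z^2 + x*y*z - 4*x^2 - y^2 - z^2 + 2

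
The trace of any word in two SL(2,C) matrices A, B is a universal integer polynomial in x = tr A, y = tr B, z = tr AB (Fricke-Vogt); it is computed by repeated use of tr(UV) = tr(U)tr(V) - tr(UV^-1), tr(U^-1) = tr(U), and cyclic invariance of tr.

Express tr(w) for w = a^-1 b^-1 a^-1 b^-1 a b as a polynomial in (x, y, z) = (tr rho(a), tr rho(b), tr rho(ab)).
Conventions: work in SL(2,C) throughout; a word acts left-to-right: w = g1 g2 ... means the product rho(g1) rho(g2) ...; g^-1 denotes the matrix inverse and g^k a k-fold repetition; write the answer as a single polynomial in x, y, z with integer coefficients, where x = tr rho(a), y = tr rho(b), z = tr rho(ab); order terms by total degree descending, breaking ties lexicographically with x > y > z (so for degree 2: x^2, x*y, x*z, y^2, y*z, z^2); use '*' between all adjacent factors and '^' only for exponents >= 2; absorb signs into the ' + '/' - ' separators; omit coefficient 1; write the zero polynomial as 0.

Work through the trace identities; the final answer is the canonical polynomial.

trace(b^-1 a) = trace(a) trace(b) - trace(a b)   [inverse elimination on b] = x*y - z
trace(a b a) = trace(a) trace(b a) - trace(b)   [square of a] = x*z - y
use: trace(a b a b) = trace(a b) trace(a b) - trace(1)   [split at a repeated a] = z^2 - 2
use: trace(b^-1 a b a) = trace(a b a) trace(b) - trace(a b a b)   [inverse elimination on b] = x*y*z - y^2 - z^2 + 2
trace(b^-2 a b a) = trace(b^-1 a b a) trace(b) - trace(b^-1 a b a b)   [inverse elimination on b] = x*y^2*z - y^3 - y*z^2 - x*z + 3*y
trace(b^-1 a b a^-1 b^-1) = trace(b^-2 a b) trace(a) - trace(b^-2 a b a)   [inverse elimination on a] = -x*y^2*z + x^2*y + y^3 + y*z^2 - 3*y
apply: trace(a^2) = trace(a) trace(a) - trace(1)   [square of a] = x^2 - 2
trace(a b^-1 a) = trace(a^2) trace(b) - trace(a^2 b)   [inverse elimination on b] = x^2*y - x*z - y
trace(a^2 b a) = trace(a) trace(a b a) - trace(a b)   [square of a] = x^2*z - x*y - z
trace(b a b) = trace(b) trace(a b) - trace(a)   [square of b] = y*z - x
trace(a^2 b a b) = trace(a) trace(b a b a) - trace(b a b)   [square of a] = x*z^2 - y*z - x
use: trace(a b a b^-1 a) = trace(a^2 b a) trace(b) - trace(a^2 b a b)   [inverse elimination on b] = x^2*y*z - x*y^2 - x*z^2 + x
use: trace(a b a b a b) = trace(a b a b) trace(a b) - trace(b a)   [split at a repeated a] = z^3 - 3*z
use: trace(a b a b^-1 a b) = trace(a b a b a) trace(b) - trace(a b a b a b)   [inverse elimination on b] = x*y*z^2 - y^2*z - z^3 - x*y + 3*z
apply: trace(b^-1 a b^-1 a b a) = trace(a b a b^-1 a) trace(b) - trace(a b a b^-1 a b)   [inverse elimination on b] = x^2*y^2*z - x*y^3 - 2*x*y*z^2 + y^2*z + z^3 + 2*x*y - 3*z
trace(b^-1 a b a^-1 b^-1 a) = trace(b^-1 a b^-1 a b) trace(a) - trace(b^-1 a b^-1 a b a)   [inverse elimination on a] = -x^2*y^2*z + x^3*y + x*y^3 + 2*x*y*z^2 - x^2*z - y^2*z - z^3 - 3*x*y + 3*z
trace(a^-1 b^-1 a^-1 b^-1 a b) = trace(b^-1 a b a^-1 b^-1) trace(a) - trace(b^-1 a b a^-1 b^-1 a)   [inverse elimination on a] = -x*y*z^2 + x^2*z + y^2*z + z^3 - 3*z

-x*y*z^2 + x^2*z + y^2*z + z^3 - 3*z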